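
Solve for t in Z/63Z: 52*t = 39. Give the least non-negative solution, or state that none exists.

gcd(52, 63) = 1, so a unique solution mod 63 exists.
52⁻¹ ≡ 40 (mod 63).
t ≡ 40*39 ≡ 48 (mod 63).

48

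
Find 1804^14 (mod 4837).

1804^1 ≡ 1804 (mod 4837)
1804^2 ≡ 1804^2 = 3254416 ≡ 3952 (mod 4837)
1804^4 ≡ 3952^2 = 15618304 ≡ 4468 (mod 4837)
1804^8 ≡ 4468^2 = 19963024 ≡ 725 (mod 4837)
1804^14 = 1804^8 × 1804^4 × 1804^2 ≡ 725 × 4468 × 3952 (mod 4837).
Accumulate the product:
725 × 4468 = 3239300 ≡ 3347
3347 × 3952 = 13227344 ≡ 2986

2986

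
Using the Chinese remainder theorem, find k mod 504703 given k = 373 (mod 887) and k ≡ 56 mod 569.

887⁻¹ mod 569: 887*34 ≡ 1 (mod 569), so 887⁻¹ ≡ 34.
k = 373 + 887*((56 − 373)*34 mod 569) = 373 + 887*33 = 29644.

29644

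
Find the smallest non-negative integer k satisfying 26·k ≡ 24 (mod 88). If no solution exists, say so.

28

gcd(26, 88) = 2, and 2 | 24, so solutions exist.
Divide through by 2: 13·k = 12 (mod 44).
13⁻¹ ≡ 17 (mod 44).
k ≡ 17·12 ≡ 28 (mod 44).
The smallest non-negative solution is k = 28.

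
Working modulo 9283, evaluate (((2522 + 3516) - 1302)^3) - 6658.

2522 + 3516 = 6038
6038 - 1302 = 4736
(4736)^3 ≡ 316 (mod 9283)
316 - 6658 = -6342 ≡ 2941 (mod 9283)

2941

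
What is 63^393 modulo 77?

By square-and-multiply:
393 in binary is 110001001, i.e. 393 = 256 + 128 + 8 + 1.
63^1 ≡ 63 (mod 77)
63^2 ≡ 63^2 = 3969 ≡ 42 (mod 77)
63^4 ≡ 42^2 = 1764 ≡ 70 (mod 77)
63^8 ≡ 70^2 = 4900 ≡ 49 (mod 77)
63^16 ≡ 49^2 = 2401 ≡ 14 (mod 77)
63^32 ≡ 14^2 = 196 ≡ 42 (mod 77)
63^64 ≡ 42^2 = 1764 ≡ 70 (mod 77)
63^128 ≡ 70^2 = 4900 ≡ 49 (mod 77)
63^256 ≡ 49^2 = 2401 ≡ 14 (mod 77)
63^393 = 63^256 × 63^128 × 63^8 × 63^1 ≡ 14 × 49 × 49 × 63 (mod 77).
Accumulate the product:
14 × 49 = 686 ≡ 70
70 × 49 = 3430 ≡ 42
42 × 63 = 2646 ≡ 28

28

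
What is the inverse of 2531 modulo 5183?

514

5183 = 2·2531 + 121
2531 = 20·121 + 111
121 = 1·111 + 10
111 = 11·10 + 1
10 = 10·1 + 0
gcd(2531, 5183) = 1, so the inverse exists.
Bézout: 1 = −251·5183 + 514·2531.
So 2531⁻¹ ≡ 514 (mod 5183).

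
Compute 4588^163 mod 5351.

By square-and-multiply:
4588^1 ≡ 4588 (mod 5351)
4588^2 ≡ 4588^2 = 21049744 ≡ 4261 (mod 5351)
4588^4 ≡ 4261^2 = 18156121 ≡ 178 (mod 5351)
4588^8 ≡ 178^2 = 31684 ≡ 4929 (mod 5351)
4588^16 ≡ 4929^2 = 24295041 ≡ 1501 (mod 5351)
4588^32 ≡ 1501^2 = 2253001 ≡ 230 (mod 5351)
4588^64 ≡ 230^2 = 52900 ≡ 4741 (mod 5351)
4588^128 ≡ 4741^2 = 22477081 ≡ 2881 (mod 5351)
4588^163 = 4588^128 × 4588^32 × 4588^2 × 4588^1 ≡ 2881 × 230 × 4261 × 4588 (mod 5351).
Accumulate the product:
2881 × 230 = 662630 ≡ 4457
4457 × 4261 = 18991277 ≡ 578
578 × 4588 = 2651864 ≡ 3119

3119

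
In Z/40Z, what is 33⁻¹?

17

By the extended Euclidean algorithm:
40 = 1×33 + 7
33 = 4×7 + 5
7 = 1×5 + 2
5 = 2×2 + 1
2 = 2×1 + 0
gcd(33, 40) = 1, so the inverse exists.
Back-substitute for 1:
1 = 1×5 − 2×2
  = −2×7 + 3×5
  = 3×33 − 14×7
  = −14×40 + 17×33
So 33⁻¹ ≡ 17 (mod 40).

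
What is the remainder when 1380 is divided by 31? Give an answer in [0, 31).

1380 = 44·31 + 16, so 1380 ≡ 16 (mod 31).

16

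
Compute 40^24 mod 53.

By square-and-multiply:
24 in binary is 11000, i.e. 24 = 16 + 8.
40^1 ≡ 40 (mod 53)
40^2 ≡ 40^2 = 1600 ≡ 10 (mod 53)
40^4 ≡ 10^2 = 100 ≡ 47 (mod 53)
40^8 ≡ 47^2 = 2209 ≡ 36 (mod 53)
40^16 ≡ 36^2 = 1296 ≡ 24 (mod 53)
40^24 = 40^16 × 40^8 ≡ 24 × 36 (mod 53).
24 × 36 = 864 ≡ 16 (mod 53).

16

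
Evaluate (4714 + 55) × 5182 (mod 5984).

4714 + 55 = 4769
4769 × 5182 = 24712958 ≡ 5022 (mod 5984)

5022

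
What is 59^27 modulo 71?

27 in binary is 11011, i.e. 27 = 16 + 8 + 2 + 1.
59^1 ≡ 59 (mod 71)
59^2 ≡ 59^2 = 3481 ≡ 2 (mod 71)
59^4 ≡ 2^2 = 4 (mod 71)
59^8 ≡ 4^2 = 16 (mod 71)
59^16 ≡ 16^2 = 256 ≡ 43 (mod 71)
59^27 = 59^16 × 59^8 × 59^2 × 59^1 ≡ 43 × 16 × 2 × 59 (mod 71).
Accumulate the product:
43 × 16 = 688 ≡ 49
49 × 2 = 98 ≡ 27
27 × 59 = 1593 ≡ 31

31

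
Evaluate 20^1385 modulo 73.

By square-and-multiply:
1385 in binary is 10101101001, i.e. 1385 = 1024 + 256 + 64 + 32 + 8 + 1.
20^1 ≡ 20 (mod 73)
20^2 ≡ 20^2 = 400 ≡ 35 (mod 73)
20^4 ≡ 35^2 = 1225 ≡ 57 (mod 73)
20^8 ≡ 57^2 = 3249 ≡ 37 (mod 73)
20^16 ≡ 37^2 = 1369 ≡ 55 (mod 73)
20^32 ≡ 55^2 = 3025 ≡ 32 (mod 73)
20^64 ≡ 32^2 = 1024 ≡ 2 (mod 73)
20^128 ≡ 2^2 = 4 (mod 73)
20^256 ≡ 4^2 = 16 (mod 73)
20^512 ≡ 16^2 = 256 ≡ 37 (mod 73)
20^1024 ≡ 37^2 = 1369 ≡ 55 (mod 73)
20^1385 = 20^1024 · 20^256 · 20^64 · 20^32 · 20^8 · 20^1 ≡ 55 · 16 · 2 · 32 · 37 · 20 (mod 73).
Accumulate the product:
55 · 16 = 880 ≡ 4
4 · 2 = 8
8 · 32 = 256 ≡ 37
37 · 37 = 1369 ≡ 55
55 · 20 = 1100 ≡ 5

5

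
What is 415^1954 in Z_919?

325

1954 in binary is 11110100010, i.e. 1954 = 1024 + 512 + 256 + 128 + 32 + 2.
415^1 ≡ 415 (mod 919)
415^2 ≡ 415^2 = 172225 ≡ 372 (mod 919)
415^4 ≡ 372^2 = 138384 ≡ 534 (mod 919)
415^8 ≡ 534^2 = 285156 ≡ 266 (mod 919)
415^16 ≡ 266^2 = 70756 ≡ 912 (mod 919)
415^32 ≡ 912^2 = 831744 ≡ 49 (mod 919)
415^64 ≡ 49^2 = 2401 ≡ 563 (mod 919)
415^128 ≡ 563^2 = 316969 ≡ 833 (mod 919)
415^256 ≡ 833^2 = 693889 ≡ 44 (mod 919)
415^512 ≡ 44^2 = 1936 ≡ 98 (mod 919)
415^1024 ≡ 98^2 = 9604 ≡ 414 (mod 919)
415^1954 = 415^1024 · 415^512 · 415^256 · 415^128 · 415^32 · 415^2 ≡ 414 · 98 · 44 · 833 · 49 · 372 (mod 919).
Accumulate the product:
414 · 98 = 40572 ≡ 136
136 · 44 = 5984 ≡ 470
470 · 833 = 391510 ≡ 16
16 · 49 = 784
784 · 372 = 291648 ≡ 325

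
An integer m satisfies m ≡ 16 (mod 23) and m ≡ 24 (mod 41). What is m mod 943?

23⁻¹ mod 41: 23*25 ≡ 1 (mod 41), so 23⁻¹ ≡ 25.
m = 16 + 23*((24 − 16)*25 mod 41) = 16 + 23*36 = 844.

844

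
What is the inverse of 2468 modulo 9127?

Run the extended Euclidean algorithm:
9127 = 3·2468 + 1723
2468 = 1·1723 + 745
1723 = 2·745 + 233
745 = 3·233 + 46
233 = 5·46 + 3
46 = 15·3 + 1
3 = 3·1 + 0
gcd(2468, 9127) = 1, so the inverse exists.
Bézout: 1 = −805·9127 + 2977·2468.
So 2468⁻¹ ≡ 2977 (mod 9127).

2977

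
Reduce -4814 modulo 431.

-4814 = -12*431 + 358, so -4814 ≡ 358 (mod 431).

358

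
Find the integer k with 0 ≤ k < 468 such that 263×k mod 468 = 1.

By the extended Euclidean algorithm:
468 = 1·263 + 205
263 = 1·205 + 58
205 = 3·58 + 31
58 = 1·31 + 27
31 = 1·27 + 4
27 = 6·4 + 3
4 = 1·3 + 1
3 = 3·1 + 0
gcd(263, 468) = 1, so the inverse exists.
Back-substitute for 1:
1 = 1·4 − 1·3
  = −1·27 + 7·4
  = 7·31 − 8·27
  = −8·58 + 15·31
  = 15·205 − 53·58
  = −53·263 + 68·205
  = 68·468 − 121·263
So 263⁻¹ ≡ −121 ≡ 347 (mod 468).

347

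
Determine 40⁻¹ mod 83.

83 = 2·40 + 3
40 = 13·3 + 1
3 = 3·1 + 0
gcd(40, 83) = 1, so the inverse exists.
Bézout: 1 = −13·83 + 27·40.
So 40⁻¹ ≡ 27 (mod 83).

27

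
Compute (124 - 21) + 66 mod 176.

169

124 - 21 = 103
103 + 66 = 169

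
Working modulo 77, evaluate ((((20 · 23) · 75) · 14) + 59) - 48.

67

20 · 23 = 460 ≡ 75 (mod 77)
75 · 75 = 5625 ≡ 4 (mod 77)
4 · 14 = 56
56 + 59 = 115 ≡ 38 (mod 77)
38 - 48 = -10 ≡ 67 (mod 77)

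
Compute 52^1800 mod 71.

Compute successive squares:
1800 in binary is 11100001000, i.e. 1800 = 1024 + 512 + 256 + 8.
52^1 ≡ 52 (mod 71)
52^2 ≡ 52^2 = 2704 ≡ 6 (mod 71)
52^4 ≡ 6^2 = 36 (mod 71)
52^8 ≡ 36^2 = 1296 ≡ 18 (mod 71)
52^16 ≡ 18^2 = 324 ≡ 40 (mod 71)
52^32 ≡ 40^2 = 1600 ≡ 38 (mod 71)
52^64 ≡ 38^2 = 1444 ≡ 24 (mod 71)
52^128 ≡ 24^2 = 576 ≡ 8 (mod 71)
52^256 ≡ 8^2 = 64 (mod 71)
52^512 ≡ 64^2 = 4096 ≡ 49 (mod 71)
52^1024 ≡ 49^2 = 2401 ≡ 58 (mod 71)
52^1800 = 52^1024 · 52^512 · 52^256 · 52^8 ≡ 58 · 49 · 64 · 18 (mod 71).
Accumulate the product:
58 · 49 = 2842 ≡ 2
2 · 64 = 128 ≡ 57
57 · 18 = 1026 ≡ 32

32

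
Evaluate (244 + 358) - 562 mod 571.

244 + 358 = 602 ≡ 31 (mod 571)
31 - 562 = -531 ≡ 40 (mod 571)

40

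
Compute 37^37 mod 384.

37^1 ≡ 37 (mod 384)
37^2 ≡ 37^2 = 1369 ≡ 217 (mod 384)
37^4 ≡ 217^2 = 47089 ≡ 241 (mod 384)
37^8 ≡ 241^2 = 58081 ≡ 97 (mod 384)
37^16 ≡ 97^2 = 9409 ≡ 193 (mod 384)
37^32 ≡ 193^2 = 37249 ≡ 1 (mod 384)
37^37 = 37^32 · 37^4 · 37^1 ≡ 1 · 241 · 37 (mod 384).
Accumulate the product:
1 · 241 = 241
241 · 37 = 8917 ≡ 85

85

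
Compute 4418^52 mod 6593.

52 in binary is 110100, i.e. 52 = 32 + 16 + 4.
4418^1 ≡ 4418 (mod 6593)
4418^2 ≡ 4418^2 = 19518724 ≡ 3444 (mod 6593)
4418^4 ≡ 3444^2 = 11861136 ≡ 329 (mod 6593)
4418^8 ≡ 329^2 = 108241 ≡ 2753 (mod 6593)
4418^16 ≡ 2753^2 = 7579009 ≡ 3652 (mod 6593)
4418^32 ≡ 3652^2 = 13337104 ≡ 6058 (mod 6593)
4418^52 = 4418^32 · 4418^16 · 4418^4 ≡ 6058 · 3652 · 329 (mod 6593).
Accumulate the product:
6058 · 3652 = 22123816 ≡ 4301
4301 · 329 = 1415029 ≡ 4127

4127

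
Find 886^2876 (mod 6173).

2876 in binary is 101100111100, i.e. 2876 = 2048 + 512 + 256 + 32 + 16 + 8 + 4.
886^1 ≡ 886 (mod 6173)
886^2 ≡ 886^2 = 784996 ≡ 1025 (mod 6173)
886^4 ≡ 1025^2 = 1050625 ≡ 1215 (mod 6173)
886^8 ≡ 1215^2 = 1476225 ≡ 878 (mod 6173)
886^16 ≡ 878^2 = 770884 ≡ 5432 (mod 6173)
886^32 ≡ 5432^2 = 29506624 ≡ 5857 (mod 6173)
886^64 ≡ 5857^2 = 34304449 ≡ 1088 (mod 6173)
886^128 ≡ 1088^2 = 1183744 ≡ 4701 (mod 6173)
886^256 ≡ 4701^2 = 22099401 ≡ 61 (mod 6173)
886^512 ≡ 61^2 = 3721 (mod 6173)
886^1024 ≡ 3721^2 = 13845841 ≡ 5975 (mod 6173)
886^2048 ≡ 5975^2 = 35700625 ≡ 2166 (mod 6173)
886^2876 = 886^2048 · 886^512 · 886^256 · 886^32 · 886^16 · 886^8 · 886^4 ≡ 2166 · 3721 · 61 · 5857 · 5432 · 878 · 1215 (mod 6173).
Accumulate the product:
2166 · 3721 = 8059686 ≡ 3921
3921 · 61 = 239181 ≡ 4607
4607 · 5857 = 26983199 ≡ 1016
1016 · 5432 = 5518912 ≡ 250
250 · 878 = 219500 ≡ 3445
3445 · 1215 = 4185675 ≡ 381

381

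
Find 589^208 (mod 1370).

Using repeated squaring:
589^1 ≡ 589 (mod 1370)
589^2 ≡ 589^2 = 346921 ≡ 311 (mod 1370)
589^4 ≡ 311^2 = 96721 ≡ 821 (mod 1370)
589^8 ≡ 821^2 = 674041 ≡ 1 (mod 1370)
589^16 ≡ 1^2 = 1 (mod 1370)
589^32 ≡ 1^2 = 1 (mod 1370)
589^64 ≡ 1^2 = 1 (mod 1370)
589^128 ≡ 1^2 = 1 (mod 1370)
589^208 = 589^128 * 589^64 * 589^16 ≡ 1 * 1 * 1 (mod 1370).
Accumulate the product:
1 * 1 = 1
1 * 1 = 1

1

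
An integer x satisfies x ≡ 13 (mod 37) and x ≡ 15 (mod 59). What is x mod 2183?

37⁻¹ mod 59: 37×8 ≡ 1 (mod 59), so 37⁻¹ ≡ 8.
x = 13 + 37×((15 − 13)×8 mod 59) = 13 + 37×16 = 605.

605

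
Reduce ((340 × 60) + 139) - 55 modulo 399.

135

340 × 60 = 20400 ≡ 51 (mod 399)
51 + 139 = 190
190 - 55 = 135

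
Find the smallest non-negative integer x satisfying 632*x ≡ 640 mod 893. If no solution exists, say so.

261

gcd(632, 893) = 1, so a unique solution mod 893 exists.
632⁻¹ ≡ 479 (mod 893).
x ≡ 479*640 ≡ 261 (mod 893).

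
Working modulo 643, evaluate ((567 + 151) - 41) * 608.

567 + 151 = 718 ≡ 75 (mod 643)
75 - 41 = 34
34 * 608 = 20672 ≡ 96 (mod 643)

96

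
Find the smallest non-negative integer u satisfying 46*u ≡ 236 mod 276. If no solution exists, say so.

no solution

gcd(46, 276) = 46, and 46 does not divide 236.
So the congruence has no solution.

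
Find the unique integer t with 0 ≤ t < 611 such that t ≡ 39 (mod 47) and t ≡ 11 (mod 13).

180

47⁻¹ mod 13: 47*5 ≡ 1 (mod 13), so 47⁻¹ ≡ 5.
t = 39 + 47*((11 − 39)*5 mod 13) = 39 + 47*3 = 180.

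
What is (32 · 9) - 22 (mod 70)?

56

32 · 9 = 288 ≡ 8 (mod 70)
8 - 22 = -14 ≡ 56 (mod 70)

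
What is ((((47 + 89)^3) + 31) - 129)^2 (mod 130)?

47 + 89 = 136 ≡ 6 (mod 130)
(6)^3 ≡ 86 (mod 130)
86 + 31 = 117
117 - 129 = -12 ≡ 118 (mod 130)
(118)^2 ≡ 14 (mod 130)

14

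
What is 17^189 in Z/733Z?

Compute successive squares:
189 in binary is 10111101, i.e. 189 = 128 + 32 + 16 + 8 + 4 + 1.
17^1 ≡ 17 (mod 733)
17^2 ≡ 17^2 = 289 (mod 733)
17^4 ≡ 289^2 = 83521 ≡ 692 (mod 733)
17^8 ≡ 692^2 = 478864 ≡ 215 (mod 733)
17^16 ≡ 215^2 = 46225 ≡ 46 (mod 733)
17^32 ≡ 46^2 = 2116 ≡ 650 (mod 733)
17^64 ≡ 650^2 = 422500 ≡ 292 (mod 733)
17^128 ≡ 292^2 = 85264 ≡ 236 (mod 733)
17^189 = 17^128 · 17^32 · 17^16 · 17^8 · 17^4 · 17^1 ≡ 236 · 650 · 46 · 215 · 692 · 17 (mod 733).
Accumulate the product:
236 · 650 = 153400 ≡ 203
203 · 46 = 9338 ≡ 542
542 · 215 = 116530 ≡ 716
716 · 692 = 495472 ≡ 697
697 · 17 = 11849 ≡ 121

121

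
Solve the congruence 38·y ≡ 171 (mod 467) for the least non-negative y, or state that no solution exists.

gcd(38, 467) = 1, so a unique solution mod 467 exists.
38⁻¹ ≡ 381 (mod 467).
y ≡ 381·171 ≡ 238 (mod 467).

238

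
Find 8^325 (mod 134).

94

By square-and-multiply:
325 in binary is 101000101, i.e. 325 = 256 + 64 + 4 + 1.
8^1 ≡ 8 (mod 134)
8^2 ≡ 8^2 = 64 (mod 134)
8^4 ≡ 64^2 = 4096 ≡ 76 (mod 134)
8^8 ≡ 76^2 = 5776 ≡ 14 (mod 134)
8^16 ≡ 14^2 = 196 ≡ 62 (mod 134)
8^32 ≡ 62^2 = 3844 ≡ 92 (mod 134)
8^64 ≡ 92^2 = 8464 ≡ 22 (mod 134)
8^128 ≡ 22^2 = 484 ≡ 82 (mod 134)
8^256 ≡ 82^2 = 6724 ≡ 24 (mod 134)
8^325 = 8^256 * 8^64 * 8^4 * 8^1 ≡ 24 * 22 * 76 * 8 (mod 134).
Accumulate the product:
24 * 22 = 528 ≡ 126
126 * 76 = 9576 ≡ 62
62 * 8 = 496 ≡ 94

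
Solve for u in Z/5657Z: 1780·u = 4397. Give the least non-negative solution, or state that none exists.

gcd(1780, 5657) = 1, so a unique solution mod 5657 exists.
1780⁻¹ ≡ 5425 (mod 5657).
u ≡ 5425·4397 ≡ 3813 (mod 5657).

3813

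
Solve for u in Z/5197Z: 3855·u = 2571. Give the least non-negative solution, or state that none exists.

gcd(3855, 5197) = 1, so a unique solution mod 5197 exists.
3855⁻¹ ≡ 1398 (mod 5197).
u ≡ 1398·2571 ≡ 3131 (mod 5197).

3131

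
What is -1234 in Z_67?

-1234 = -19*67 + 39, so -1234 ≡ 39 (mod 67).

39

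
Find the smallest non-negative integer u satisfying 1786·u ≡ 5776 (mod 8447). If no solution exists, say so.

6653

gcd(1786, 8447) = 1, so a unique solution mod 8447 exists.
1786⁻¹ ≡ 7695 (mod 8447).
u ≡ 7695·5776 ≡ 6653 (mod 8447).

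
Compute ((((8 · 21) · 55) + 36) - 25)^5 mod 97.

62

8 · 21 = 168 ≡ 71 (mod 97)
71 · 55 = 3905 ≡ 25 (mod 97)
25 + 36 = 61
61 - 25 = 36
(36)^5 ≡ 62 (mod 97)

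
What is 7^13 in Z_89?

33

Using repeated squaring:
13 in binary is 1101, i.e. 13 = 8 + 4 + 1.
7^1 ≡ 7 (mod 89)
7^2 ≡ 7^2 = 49 (mod 89)
7^4 ≡ 49^2 = 2401 ≡ 87 (mod 89)
7^8 ≡ 87^2 = 7569 ≡ 4 (mod 89)
7^13 = 7^8 * 7^4 * 7^1 ≡ 4 * 87 * 7 (mod 89).
Accumulate the product:
4 * 87 = 348 ≡ 81
81 * 7 = 567 ≡ 33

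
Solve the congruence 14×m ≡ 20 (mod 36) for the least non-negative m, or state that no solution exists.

4

gcd(14, 36) = 2, and 2 | 20, so solutions exist.
Divide through by 2: 7×m mod 18 = 10.
7⁻¹ ≡ 13 (mod 18).
m ≡ 13×10 ≡ 4 (mod 18).
The smallest non-negative solution is m = 4.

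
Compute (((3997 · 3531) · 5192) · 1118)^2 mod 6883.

3997 · 3531 = 14113407 ≡ 3257 (mod 6883)
3257 · 5192 = 16910344 ≡ 5696 (mod 6883)
5696 · 1118 = 6368128 ≡ 1353 (mod 6883)
(1353)^2 ≡ 6614 (mod 6883)

6614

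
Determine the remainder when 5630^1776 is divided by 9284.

1648

Using repeated squaring:
1776 in binary is 11011110000, i.e. 1776 = 1024 + 512 + 128 + 64 + 32 + 16.
5630^1 ≡ 5630 (mod 9284)
5630^2 ≡ 5630^2 = 31696900 ≡ 1324 (mod 9284)
5630^4 ≡ 1324^2 = 1752976 ≡ 7584 (mod 9284)
5630^8 ≡ 7584^2 = 57517056 ≡ 2676 (mod 9284)
5630^16 ≡ 2676^2 = 7160976 ≡ 3012 (mod 9284)
5630^32 ≡ 3012^2 = 9072144 ≡ 1676 (mod 9284)
5630^64 ≡ 1676^2 = 2808976 ≡ 5208 (mod 9284)
5630^128 ≡ 5208^2 = 27123264 ≡ 4700 (mod 9284)
5630^256 ≡ 4700^2 = 22090000 ≡ 3364 (mod 9284)
5630^512 ≡ 3364^2 = 11316496 ≡ 8584 (mod 9284)
5630^1024 ≡ 8584^2 = 73685056 ≡ 7232 (mod 9284)
5630^1776 = 5630^1024 · 5630^512 · 5630^128 · 5630^64 · 5630^32 · 5630^16 ≡ 7232 · 8584 · 4700 · 5208 · 1676 · 3012 (mod 9284).
Accumulate the product:
7232 · 8584 = 62079488 ≡ 6664
6664 · 4700 = 31320800 ≡ 5868
5868 · 5208 = 30560544 ≡ 6900
6900 · 1676 = 11564400 ≡ 5820
5820 · 3012 = 17529840 ≡ 1648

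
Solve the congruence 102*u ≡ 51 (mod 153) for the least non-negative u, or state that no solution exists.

gcd(102, 153) = 51, and 51 | 51, so solutions exist.
Divide through by 51: 2*u ≡ 1 (mod 3).
2⁻¹ ≡ 2 (mod 3).
u ≡ 2*1 ≡ 2 (mod 3).
The smallest non-negative solution is u = 2.

2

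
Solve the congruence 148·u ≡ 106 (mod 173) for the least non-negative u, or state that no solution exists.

gcd(148, 173) = 1, so a unique solution mod 173 exists.
148⁻¹ ≡ 83 (mod 173).
u ≡ 83·106 ≡ 148 (mod 173).

148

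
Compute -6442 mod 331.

178

-6442 = -20·331 + 178, so -6442 ≡ 178 (mod 331).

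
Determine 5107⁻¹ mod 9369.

1519

Run the extended Euclidean algorithm:
9369 = 1*5107 + 4262
5107 = 1*4262 + 845
4262 = 5*845 + 37
845 = 22*37 + 31
37 = 1*31 + 6
31 = 5*6 + 1
6 = 6*1 + 0
gcd(5107, 9369) = 1, so the inverse exists.
Bézout: 1 = −828*9369 + 1519*5107.
So 5107⁻¹ ≡ 1519 (mod 9369).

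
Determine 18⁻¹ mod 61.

17

Run the extended Euclidean algorithm:
61 = 3·18 + 7
18 = 2·7 + 4
7 = 1·4 + 3
4 = 1·3 + 1
3 = 3·1 + 0
gcd(18, 61) = 1, so the inverse exists.
Back-substitute for 1:
1 = 1·4 − 1·3
  = −1·7 + 2·4
  = 2·18 − 5·7
  = −5·61 + 17·18
So 18⁻¹ ≡ 17 (mod 61).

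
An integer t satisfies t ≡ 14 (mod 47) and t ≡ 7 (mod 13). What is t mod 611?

202

47⁻¹ mod 13: 47×5 ≡ 1 (mod 13), so 47⁻¹ ≡ 5.
t = 14 + 47×((7 − 14)×5 mod 13) = 14 + 47×4 = 202.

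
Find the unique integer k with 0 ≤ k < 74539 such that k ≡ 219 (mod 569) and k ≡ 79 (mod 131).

15013

569⁻¹ mod 131: 569×99 ≡ 1 (mod 131), so 569⁻¹ ≡ 99.
k = 219 + 569×((79 − 219)×99 mod 131) = 219 + 569×26 = 15013.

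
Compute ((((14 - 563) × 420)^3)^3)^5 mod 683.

338

14 - 563 = -549 ≡ 134 (mod 683)
134 × 420 = 56280 ≡ 274 (mod 683)
(274)^3 ≡ 230 (mod 683)
(230)^3 ≡ 38 (mod 683)
(38)^5 ≡ 338 (mod 683)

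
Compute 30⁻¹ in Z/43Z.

33

By the extended Euclidean algorithm:
43 = 1*30 + 13
30 = 2*13 + 4
13 = 3*4 + 1
4 = 4*1 + 0
gcd(30, 43) = 1, so the inverse exists.
Back-substitute for 1:
1 = 1*13 − 3*4
  = −3*30 + 7*13
  = 7*43 − 10*30
So 30⁻¹ ≡ −10 ≡ 33 (mod 43).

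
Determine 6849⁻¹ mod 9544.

9544 = 1×6849 + 2695
6849 = 2×2695 + 1459
2695 = 1×1459 + 1236
1459 = 1×1236 + 223
1236 = 5×223 + 121
223 = 1×121 + 102
121 = 1×102 + 19
102 = 5×19 + 7
19 = 2×7 + 5
7 = 1×5 + 2
5 = 2×2 + 1
2 = 2×1 + 0
gcd(6849, 9544) = 1, so the inverse exists.
Back-substitute for 1:
1 = 1×5 − 2×2
  = −2×7 + 3×5
  = 3×19 − 8×7
  = −8×102 + 43×19
  = 43×121 − 51×102
  = −51×223 + 94×121
  = 94×1236 − 521×223
  = −521×1459 + 615×1236
  = 615×2695 − 1136×1459
  = −1136×6849 + 2887×2695
  = 2887×9544 − 4023×6849
So 6849⁻¹ ≡ −4023 ≡ 5521 (mod 9544).

5521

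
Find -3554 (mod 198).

-3554 = -18·198 + 10, so -3554 ≡ 10 (mod 198).

10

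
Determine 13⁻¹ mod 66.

66 = 5·13 + 1
13 = 13·1 + 0
gcd(13, 66) = 1, so the inverse exists.
Back-substitute for 1:
1 = 1·66 − 5·13
So 13⁻¹ ≡ −5 ≡ 61 (mod 66).

61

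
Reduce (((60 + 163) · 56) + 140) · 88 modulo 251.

87

60 + 163 = 223
223 · 56 = 12488 ≡ 189 (mod 251)
189 + 140 = 329 ≡ 78 (mod 251)
78 · 88 = 6864 ≡ 87 (mod 251)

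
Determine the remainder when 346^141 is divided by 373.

163

By square-and-multiply:
141 in binary is 10001101, i.e. 141 = 128 + 8 + 4 + 1.
346^1 ≡ 346 (mod 373)
346^2 ≡ 346^2 = 119716 ≡ 356 (mod 373)
346^4 ≡ 356^2 = 126736 ≡ 289 (mod 373)
346^8 ≡ 289^2 = 83521 ≡ 342 (mod 373)
346^16 ≡ 342^2 = 116964 ≡ 215 (mod 373)
346^32 ≡ 215^2 = 46225 ≡ 346 (mod 373)
346^64 ≡ 346^2 = 119716 ≡ 356 (mod 373)
346^128 ≡ 356^2 = 126736 ≡ 289 (mod 373)
346^141 = 346^128 · 346^8 · 346^4 · 346^1 ≡ 289 · 342 · 289 · 346 (mod 373).
Accumulate the product:
289 · 342 = 98838 ≡ 366
366 · 289 = 105774 ≡ 215
215 · 346 = 74390 ≡ 163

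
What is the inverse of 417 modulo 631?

Apply the Euclidean algorithm and back-substitute:
631 = 1*417 + 214
417 = 1*214 + 203
214 = 1*203 + 11
203 = 18*11 + 5
11 = 2*5 + 1
5 = 5*1 + 0
gcd(417, 631) = 1, so the inverse exists.
Bézout: 1 = 76*631 − 115*417.
So 417⁻¹ ≡ −115 ≡ 516 (mod 631).

516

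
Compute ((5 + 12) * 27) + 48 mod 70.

17

5 + 12 = 17
17 * 27 = 459 ≡ 39 (mod 70)
39 + 48 = 87 ≡ 17 (mod 70)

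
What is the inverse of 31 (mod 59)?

59 = 1·31 + 28
31 = 1·28 + 3
28 = 9·3 + 1
3 = 3·1 + 0
gcd(31, 59) = 1, so the inverse exists.
Bézout: 1 = 10·59 − 19·31.
So 31⁻¹ ≡ −19 ≡ 40 (mod 59).

40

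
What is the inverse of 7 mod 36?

By the extended Euclidean algorithm:
36 = 5*7 + 1
7 = 7*1 + 0
gcd(7, 36) = 1, so the inverse exists.
Bézout: 1 = 1*36 − 5*7.
So 7⁻¹ ≡ −5 ≡ 31 (mod 36).

31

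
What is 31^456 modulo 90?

Using repeated squaring:
31^1 ≡ 31 (mod 90)
31^2 ≡ 31^2 = 961 ≡ 61 (mod 90)
31^4 ≡ 61^2 = 3721 ≡ 31 (mod 90)
31^8 ≡ 31^2 = 961 ≡ 61 (mod 90)
31^16 ≡ 61^2 = 3721 ≡ 31 (mod 90)
31^32 ≡ 31^2 = 961 ≡ 61 (mod 90)
31^64 ≡ 61^2 = 3721 ≡ 31 (mod 90)
31^128 ≡ 31^2 = 961 ≡ 61 (mod 90)
31^256 ≡ 61^2 = 3721 ≡ 31 (mod 90)
31^456 = 31^256 * 31^128 * 31^64 * 31^8 ≡ 31 * 61 * 31 * 61 (mod 90).
Accumulate the product:
31 * 61 = 1891 ≡ 1
1 * 31 = 31
31 * 61 = 1891 ≡ 1

1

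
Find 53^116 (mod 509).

384

Using repeated squaring:
53^1 ≡ 53 (mod 509)
53^2 ≡ 53^2 = 2809 ≡ 264 (mod 509)
53^4 ≡ 264^2 = 69696 ≡ 472 (mod 509)
53^8 ≡ 472^2 = 222784 ≡ 351 (mod 509)
53^16 ≡ 351^2 = 123201 ≡ 23 (mod 509)
53^32 ≡ 23^2 = 529 ≡ 20 (mod 509)
53^64 ≡ 20^2 = 400 (mod 509)
53^116 = 53^64 · 53^32 · 53^16 · 53^4 ≡ 400 · 20 · 23 · 472 (mod 509).
Accumulate the product:
400 · 20 = 8000 ≡ 365
365 · 23 = 8395 ≡ 251
251 · 472 = 118472 ≡ 384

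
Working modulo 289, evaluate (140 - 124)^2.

140 - 124 = 16
(16)^2 ≡ 256 (mod 289)

256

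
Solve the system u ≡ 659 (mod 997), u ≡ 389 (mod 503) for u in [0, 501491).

997⁻¹ mod 503: 997*447 ≡ 1 (mod 503), so 997⁻¹ ≡ 447.
u = 659 + 997*((389 − 659)*447 mod 503) = 659 + 997*30 = 30569.
Check: 30569 mod 997 = 659, 30569 mod 503 = 389. ✓

30569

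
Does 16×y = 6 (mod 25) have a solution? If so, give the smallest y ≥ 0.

16

gcd(16, 25) = 1, so a unique solution mod 25 exists.
16⁻¹ ≡ 11 (mod 25).
y ≡ 11×6 ≡ 16 (mod 25).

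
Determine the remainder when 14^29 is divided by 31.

20

29 in binary is 11101, i.e. 29 = 16 + 8 + 4 + 1.
14^1 ≡ 14 (mod 31)
14^2 ≡ 14^2 = 196 ≡ 10 (mod 31)
14^4 ≡ 10^2 = 100 ≡ 7 (mod 31)
14^8 ≡ 7^2 = 49 ≡ 18 (mod 31)
14^16 ≡ 18^2 = 324 ≡ 14 (mod 31)
14^29 = 14^16 * 14^8 * 14^4 * 14^1 ≡ 14 * 18 * 7 * 14 (mod 31).
Accumulate the product:
14 * 18 = 252 ≡ 4
4 * 7 = 28
28 * 14 = 392 ≡ 20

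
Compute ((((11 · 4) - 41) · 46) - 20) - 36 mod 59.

23

11 · 4 = 44
44 - 41 = 3
3 · 46 = 138 ≡ 20 (mod 59)
20 - 20 = 0
0 - 36 = -36 ≡ 23 (mod 59)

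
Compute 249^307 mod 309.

By square-and-multiply:
249^1 ≡ 249 (mod 309)
249^2 ≡ 249^2 = 62001 ≡ 201 (mod 309)
249^4 ≡ 201^2 = 40401 ≡ 231 (mod 309)
249^8 ≡ 231^2 = 53361 ≡ 213 (mod 309)
249^16 ≡ 213^2 = 45369 ≡ 255 (mod 309)
249^32 ≡ 255^2 = 65025 ≡ 135 (mod 309)
249^64 ≡ 135^2 = 18225 ≡ 303 (mod 309)
249^128 ≡ 303^2 = 91809 ≡ 36 (mod 309)
249^256 ≡ 36^2 = 1296 ≡ 60 (mod 309)
249^307 = 249^256 · 249^32 · 249^16 · 249^2 · 249^1 ≡ 60 · 135 · 255 · 201 · 249 (mod 309).
Accumulate the product:
60 · 135 = 8100 ≡ 66
66 · 255 = 16830 ≡ 144
144 · 201 = 28944 ≡ 207
207 · 249 = 51543 ≡ 249

249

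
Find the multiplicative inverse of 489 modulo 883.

Run the extended Euclidean algorithm:
883 = 1·489 + 394
489 = 1·394 + 95
394 = 4·95 + 14
95 = 6·14 + 11
14 = 1·11 + 3
11 = 3·3 + 2
3 = 1·2 + 1
2 = 2·1 + 0
gcd(489, 883) = 1, so the inverse exists.
Back-substitute for 1:
1 = 1·3 − 1·2
  = −1·11 + 4·3
  = 4·14 − 5·11
  = −5·95 + 34·14
  = 34·394 − 141·95
  = −141·489 + 175·394
  = 175·883 − 316·489
So 489⁻¹ ≡ −316 ≡ 567 (mod 883).

567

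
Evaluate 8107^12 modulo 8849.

746

12 in binary is 1100, i.e. 12 = 8 + 4.
8107^1 ≡ 8107 (mod 8849)
8107^2 ≡ 8107^2 = 65723449 ≡ 1926 (mod 8849)
8107^4 ≡ 1926^2 = 3709476 ≡ 1745 (mod 8849)
8107^8 ≡ 1745^2 = 3045025 ≡ 969 (mod 8849)
8107^12 = 8107^8 * 8107^4 ≡ 969 * 1745 (mod 8849).
969 * 1745 = 1690905 ≡ 746 (mod 8849).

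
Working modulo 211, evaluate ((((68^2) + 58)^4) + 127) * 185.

24

(68)^2 ≡ 193 (mod 211)
193 + 58 = 251 ≡ 40 (mod 211)
(40)^4 ≡ 148 (mod 211)
148 + 127 = 275 ≡ 64 (mod 211)
64 * 185 = 11840 ≡ 24 (mod 211)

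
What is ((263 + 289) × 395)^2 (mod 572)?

263 + 289 = 552
552 × 395 = 218040 ≡ 108 (mod 572)
(108)^2 ≡ 224 (mod 572)

224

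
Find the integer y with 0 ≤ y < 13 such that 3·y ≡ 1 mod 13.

9

Apply the Euclidean algorithm and back-substitute:
13 = 4*3 + 1
3 = 3*1 + 0
gcd(3, 13) = 1, so the inverse exists.
Back-substitute for 1:
1 = 1*13 − 4*3
So 3⁻¹ ≡ −4 ≡ 9 (mod 13).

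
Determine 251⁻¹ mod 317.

317 = 1×251 + 66
251 = 3×66 + 53
66 = 1×53 + 13
53 = 4×13 + 1
13 = 13×1 + 0
gcd(251, 317) = 1, so the inverse exists.
Bézout: 1 = −19×317 + 24×251.
So 251⁻¹ ≡ 24 (mod 317).

24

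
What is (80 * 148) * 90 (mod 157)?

41

80 * 148 = 11840 ≡ 65 (mod 157)
65 * 90 = 5850 ≡ 41 (mod 157)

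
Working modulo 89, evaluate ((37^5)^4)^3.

88

(37)^5 ≡ 52 (mod 89)
(52)^4 ≡ 88 (mod 89)
(88)^3 ≡ 88 (mod 89)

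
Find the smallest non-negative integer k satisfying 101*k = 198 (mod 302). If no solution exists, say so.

gcd(101, 302) = 1, so a unique solution mod 302 exists.
101⁻¹ ≡ 3 (mod 302).
k ≡ 3*198 ≡ 292 (mod 302).

292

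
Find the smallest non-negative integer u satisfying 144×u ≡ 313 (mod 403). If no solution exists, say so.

352

gcd(144, 403) = 1, so a unique solution mod 403 exists.
144⁻¹ ≡ 14 (mod 403).
u ≡ 14×313 ≡ 352 (mod 403).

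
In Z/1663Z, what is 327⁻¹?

1663 = 5·327 + 28
327 = 11·28 + 19
28 = 1·19 + 9
19 = 2·9 + 1
9 = 9·1 + 0
gcd(327, 1663) = 1, so the inverse exists.
Back-substitute for 1:
1 = 1·19 − 2·9
  = −2·28 + 3·19
  = 3·327 − 35·28
  = −35·1663 + 178·327
So 327⁻¹ ≡ 178 (mod 1663).

178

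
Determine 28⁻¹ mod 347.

Apply the Euclidean algorithm and back-substitute:
347 = 12*28 + 11
28 = 2*11 + 6
11 = 1*6 + 5
6 = 1*5 + 1
5 = 5*1 + 0
gcd(28, 347) = 1, so the inverse exists.
Bézout: 1 = −5*347 + 62*28.
So 28⁻¹ ≡ 62 (mod 347).

62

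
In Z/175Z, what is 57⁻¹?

By the extended Euclidean algorithm:
175 = 3×57 + 4
57 = 14×4 + 1
4 = 4×1 + 0
gcd(57, 175) = 1, so the inverse exists.
Bézout: 1 = −14×175 + 43×57.
So 57⁻¹ ≡ 43 (mod 175).

43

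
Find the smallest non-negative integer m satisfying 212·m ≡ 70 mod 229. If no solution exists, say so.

171

gcd(212, 229) = 1, so a unique solution mod 229 exists.
212⁻¹ ≡ 202 (mod 229).
m ≡ 202·70 ≡ 171 (mod 229).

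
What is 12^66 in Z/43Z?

35

Using repeated squaring:
66 in binary is 1000010, i.e. 66 = 64 + 2.
12^1 ≡ 12 (mod 43)
12^2 ≡ 12^2 = 144 ≡ 15 (mod 43)
12^4 ≡ 15^2 = 225 ≡ 10 (mod 43)
12^8 ≡ 10^2 = 100 ≡ 14 (mod 43)
12^16 ≡ 14^2 = 196 ≡ 24 (mod 43)
12^32 ≡ 24^2 = 576 ≡ 17 (mod 43)
12^64 ≡ 17^2 = 289 ≡ 31 (mod 43)
12^66 = 12^64 * 12^2 ≡ 31 * 15 (mod 43).
31 * 15 = 465 ≡ 35 (mod 43).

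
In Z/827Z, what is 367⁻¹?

By the extended Euclidean algorithm:
827 = 2·367 + 93
367 = 3·93 + 88
93 = 1·88 + 5
88 = 17·5 + 3
5 = 1·3 + 2
3 = 1·2 + 1
2 = 2·1 + 0
gcd(367, 827) = 1, so the inverse exists.
Bézout: 1 = −146·827 + 329·367.
So 367⁻¹ ≡ 329 (mod 827).

329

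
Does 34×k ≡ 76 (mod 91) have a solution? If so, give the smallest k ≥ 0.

29

gcd(34, 91) = 1, so a unique solution mod 91 exists.
34⁻¹ ≡ 83 (mod 91).
k ≡ 83×76 ≡ 29 (mod 91).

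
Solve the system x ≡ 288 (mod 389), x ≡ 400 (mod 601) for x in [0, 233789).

389⁻¹ mod 601: 389·309 ≡ 1 (mod 601), so 389⁻¹ ≡ 309.
x = 288 + 389·((400 − 288)·309 mod 601) = 288 + 389·351 = 136827.

136827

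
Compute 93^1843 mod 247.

Using repeated squaring:
93^1 ≡ 93 (mod 247)
93^2 ≡ 93^2 = 8649 ≡ 4 (mod 247)
93^4 ≡ 4^2 = 16 (mod 247)
93^8 ≡ 16^2 = 256 ≡ 9 (mod 247)
93^16 ≡ 9^2 = 81 (mod 247)
93^32 ≡ 81^2 = 6561 ≡ 139 (mod 247)
93^64 ≡ 139^2 = 19321 ≡ 55 (mod 247)
93^128 ≡ 55^2 = 3025 ≡ 61 (mod 247)
93^256 ≡ 61^2 = 3721 ≡ 16 (mod 247)
93^512 ≡ 16^2 = 256 ≡ 9 (mod 247)
93^1024 ≡ 9^2 = 81 (mod 247)
93^1843 = 93^1024 × 93^512 × 93^256 × 93^32 × 93^16 × 93^2 × 93^1 ≡ 81 × 9 × 16 × 139 × 81 × 4 × 93 (mod 247).
Accumulate the product:
81 × 9 = 729 ≡ 235
235 × 16 = 3760 ≡ 55
55 × 139 = 7645 ≡ 235
235 × 81 = 19035 ≡ 16
16 × 4 = 64
64 × 93 = 5952 ≡ 24

24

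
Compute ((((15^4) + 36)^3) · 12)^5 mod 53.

12

(15)^4 ≡ 10 (mod 53)
10 + 36 = 46
(46)^3 ≡ 28 (mod 53)
28 · 12 = 336 ≡ 18 (mod 53)
(18)^5 ≡ 12 (mod 53)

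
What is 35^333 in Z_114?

35^1 ≡ 35 (mod 114)
35^2 ≡ 35^2 = 1225 ≡ 85 (mod 114)
35^4 ≡ 85^2 = 7225 ≡ 43 (mod 114)
35^8 ≡ 43^2 = 1849 ≡ 25 (mod 114)
35^16 ≡ 25^2 = 625 ≡ 55 (mod 114)
35^32 ≡ 55^2 = 3025 ≡ 61 (mod 114)
35^64 ≡ 61^2 = 3721 ≡ 73 (mod 114)
35^128 ≡ 73^2 = 5329 ≡ 85 (mod 114)
35^256 ≡ 85^2 = 7225 ≡ 43 (mod 114)
35^333 = 35^256 * 35^64 * 35^8 * 35^4 * 35^1 ≡ 43 * 73 * 25 * 43 * 35 (mod 114).
Accumulate the product:
43 * 73 = 3139 ≡ 61
61 * 25 = 1525 ≡ 43
43 * 43 = 1849 ≡ 25
25 * 35 = 875 ≡ 77

77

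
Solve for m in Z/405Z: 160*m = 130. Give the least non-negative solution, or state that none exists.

16

gcd(160, 405) = 5, and 5 | 130, so solutions exist.
Divide through by 5: 32*m = 26 (mod 81).
32⁻¹ ≡ 38 (mod 81).
m ≡ 38*26 ≡ 16 (mod 81).
The smallest non-negative solution is m = 16.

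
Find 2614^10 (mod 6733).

10 in binary is 1010, i.e. 10 = 8 + 2.
2614^1 ≡ 2614 (mod 6733)
2614^2 ≡ 2614^2 = 6832996 ≡ 5734 (mod 6733)
2614^4 ≡ 5734^2 = 32878756 ≡ 1517 (mod 6733)
2614^8 ≡ 1517^2 = 2301289 ≡ 5336 (mod 6733)
2614^10 = 2614^8 · 2614^2 ≡ 5336 · 5734 (mod 6733).
5336 · 5734 = 30596624 ≡ 1872 (mod 6733).

1872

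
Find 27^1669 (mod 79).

58

By square-and-multiply:
1669 in binary is 11010000101, i.e. 1669 = 1024 + 512 + 128 + 4 + 1.
27^1 ≡ 27 (mod 79)
27^2 ≡ 27^2 = 729 ≡ 18 (mod 79)
27^4 ≡ 18^2 = 324 ≡ 8 (mod 79)
27^8 ≡ 8^2 = 64 (mod 79)
27^16 ≡ 64^2 = 4096 ≡ 67 (mod 79)
27^32 ≡ 67^2 = 4489 ≡ 65 (mod 79)
27^64 ≡ 65^2 = 4225 ≡ 38 (mod 79)
27^128 ≡ 38^2 = 1444 ≡ 22 (mod 79)
27^256 ≡ 22^2 = 484 ≡ 10 (mod 79)
27^512 ≡ 10^2 = 100 ≡ 21 (mod 79)
27^1024 ≡ 21^2 = 441 ≡ 46 (mod 79)
27^1669 = 27^1024 × 27^512 × 27^128 × 27^4 × 27^1 ≡ 46 × 21 × 22 × 8 × 27 (mod 79).
Accumulate the product:
46 × 21 = 966 ≡ 18
18 × 22 = 396 ≡ 1
1 × 8 = 8
8 × 27 = 216 ≡ 58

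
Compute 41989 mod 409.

271

41989 = 102·409 + 271, so 41989 ≡ 271 (mod 409).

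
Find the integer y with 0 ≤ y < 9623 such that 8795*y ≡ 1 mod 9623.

5288

Apply the Euclidean algorithm and back-substitute:
9623 = 1×8795 + 828
8795 = 10×828 + 515
828 = 1×515 + 313
515 = 1×313 + 202
313 = 1×202 + 111
202 = 1×111 + 91
111 = 1×91 + 20
91 = 4×20 + 11
20 = 1×11 + 9
11 = 1×9 + 2
9 = 4×2 + 1
2 = 2×1 + 0
gcd(8795, 9623) = 1, so the inverse exists.
Back-substitute for 1:
1 = 1×9 − 4×2
  = −4×11 + 5×9
  = 5×20 − 9×11
  = −9×91 + 41×20
  = 41×111 − 50×91
  = −50×202 + 91×111
  = 91×313 − 141×202
  = −141×515 + 232×313
  = 232×828 − 373×515
  = −373×8795 + 3962×828
  = 3962×9623 − 4335×8795
So 8795⁻¹ ≡ −4335 ≡ 5288 (mod 9623).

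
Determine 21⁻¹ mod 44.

21

By the extended Euclidean algorithm:
44 = 2×21 + 2
21 = 10×2 + 1
2 = 2×1 + 0
gcd(21, 44) = 1, so the inverse exists.
Bézout: 1 = −10×44 + 21×21.
So 21⁻¹ ≡ 21 (mod 44).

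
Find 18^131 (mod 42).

Compute successive squares:
131 in binary is 10000011, i.e. 131 = 128 + 2 + 1.
18^1 ≡ 18 (mod 42)
18^2 ≡ 18^2 = 324 ≡ 30 (mod 42)
18^4 ≡ 30^2 = 900 ≡ 18 (mod 42)
18^8 ≡ 18^2 = 324 ≡ 30 (mod 42)
18^16 ≡ 30^2 = 900 ≡ 18 (mod 42)
18^32 ≡ 18^2 = 324 ≡ 30 (mod 42)
18^64 ≡ 30^2 = 900 ≡ 18 (mod 42)
18^128 ≡ 18^2 = 324 ≡ 30 (mod 42)
18^131 = 18^128 × 18^2 × 18^1 ≡ 30 × 30 × 18 (mod 42).
Accumulate the product:
30 × 30 = 900 ≡ 18
18 × 18 = 324 ≡ 30

30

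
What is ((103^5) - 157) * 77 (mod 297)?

(103)^5 ≡ 34 (mod 297)
34 - 157 = -123 ≡ 174 (mod 297)
174 * 77 = 13398 ≡ 33 (mod 297)

33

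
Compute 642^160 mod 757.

619

By square-and-multiply:
160 in binary is 10100000, i.e. 160 = 128 + 32.
642^1 ≡ 642 (mod 757)
642^2 ≡ 642^2 = 412164 ≡ 356 (mod 757)
642^4 ≡ 356^2 = 126736 ≡ 317 (mod 757)
642^8 ≡ 317^2 = 100489 ≡ 565 (mod 757)
642^16 ≡ 565^2 = 319225 ≡ 528 (mod 757)
642^32 ≡ 528^2 = 278784 ≡ 208 (mod 757)
642^64 ≡ 208^2 = 43264 ≡ 115 (mod 757)
642^128 ≡ 115^2 = 13225 ≡ 356 (mod 757)
642^160 = 642^128 * 642^32 ≡ 356 * 208 (mod 757).
356 * 208 = 74048 ≡ 619 (mod 757).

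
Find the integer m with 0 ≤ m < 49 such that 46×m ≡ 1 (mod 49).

Apply the Euclidean algorithm and back-substitute:
49 = 1·46 + 3
46 = 15·3 + 1
3 = 3·1 + 0
gcd(46, 49) = 1, so the inverse exists.
Back-substitute for 1:
1 = 1·46 − 15·3
  = −15·49 + 16·46
So 46⁻¹ ≡ 16 (mod 49).

16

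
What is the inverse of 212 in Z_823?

Apply the Euclidean algorithm and back-substitute:
823 = 3×212 + 187
212 = 1×187 + 25
187 = 7×25 + 12
25 = 2×12 + 1
12 = 12×1 + 0
gcd(212, 823) = 1, so the inverse exists.
Back-substitute for 1:
1 = 1×25 − 2×12
  = −2×187 + 15×25
  = 15×212 − 17×187
  = −17×823 + 66×212
So 212⁻¹ ≡ 66 (mod 823).

66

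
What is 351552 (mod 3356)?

2528

351552 = 104*3356 + 2528, so 351552 ≡ 2528 (mod 3356).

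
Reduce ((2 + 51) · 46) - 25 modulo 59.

2 + 51 = 53
53 · 46 = 2438 ≡ 19 (mod 59)
19 - 25 = -6 ≡ 53 (mod 59)

53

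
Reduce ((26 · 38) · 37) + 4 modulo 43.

26 · 38 = 988 ≡ 42 (mod 43)
42 · 37 = 1554 ≡ 6 (mod 43)
6 + 4 = 10

10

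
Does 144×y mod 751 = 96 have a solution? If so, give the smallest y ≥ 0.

251

gcd(144, 751) = 1, so a unique solution mod 751 exists.
144⁻¹ ≡ 339 (mod 751).
y ≡ 339×96 ≡ 251 (mod 751).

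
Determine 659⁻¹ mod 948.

Run the extended Euclidean algorithm:
948 = 1×659 + 289
659 = 2×289 + 81
289 = 3×81 + 46
81 = 1×46 + 35
46 = 1×35 + 11
35 = 3×11 + 2
11 = 5×2 + 1
2 = 2×1 + 0
gcd(659, 948) = 1, so the inverse exists.
Back-substitute for 1:
1 = 1×11 − 5×2
  = −5×35 + 16×11
  = 16×46 − 21×35
  = −21×81 + 37×46
  = 37×289 − 132×81
  = −132×659 + 301×289
  = 301×948 − 433×659
So 659⁻¹ ≡ −433 ≡ 515 (mod 948).

515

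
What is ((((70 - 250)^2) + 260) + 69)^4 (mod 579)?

1

70 - 250 = -180 ≡ 399 (mod 579)
(399)^2 ≡ 555 (mod 579)
555 + 260 = 815 ≡ 236 (mod 579)
236 + 69 = 305
(305)^4 ≡ 1 (mod 579)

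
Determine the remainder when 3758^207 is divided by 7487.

By square-and-multiply:
3758^1 ≡ 3758 (mod 7487)
3758^2 ≡ 3758^2 = 14122564 ≡ 2082 (mod 7487)
3758^4 ≡ 2082^2 = 4334724 ≡ 7238 (mod 7487)
3758^8 ≡ 7238^2 = 52388644 ≡ 2105 (mod 7487)
3758^16 ≡ 2105^2 = 4431025 ≡ 6208 (mod 7487)
3758^32 ≡ 6208^2 = 38539264 ≡ 3675 (mod 7487)
3758^64 ≡ 3675^2 = 13505625 ≡ 6564 (mod 7487)
3758^128 ≡ 6564^2 = 43086096 ≡ 5898 (mod 7487)
3758^207 = 3758^128 * 3758^64 * 3758^8 * 3758^4 * 3758^2 * 3758^1 ≡ 5898 * 6564 * 2105 * 7238 * 2082 * 3758 (mod 7487).
Accumulate the product:
5898 * 6564 = 38714472 ≡ 6682
6682 * 2105 = 14065610 ≡ 5024
5024 * 7238 = 36363712 ≡ 6840
6840 * 2082 = 14240880 ≡ 606
606 * 3758 = 2277348 ≡ 1300

1300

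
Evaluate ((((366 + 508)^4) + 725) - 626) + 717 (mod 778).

434

366 + 508 = 874 ≡ 96 (mod 778)
(96)^4 ≡ 396 (mod 778)
396 + 725 = 1121 ≡ 343 (mod 778)
343 - 626 = -283 ≡ 495 (mod 778)
495 + 717 = 1212 ≡ 434 (mod 778)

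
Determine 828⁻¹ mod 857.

857 = 1·828 + 29
828 = 28·29 + 16
29 = 1·16 + 13
16 = 1·13 + 3
13 = 4·3 + 1
3 = 3·1 + 0
gcd(828, 857) = 1, so the inverse exists.
Bézout: 1 = 257·857 − 266·828.
So 828⁻¹ ≡ −266 ≡ 591 (mod 857).

591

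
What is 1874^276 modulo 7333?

Using repeated squaring:
276 in binary is 100010100, i.e. 276 = 256 + 16 + 4.
1874^1 ≡ 1874 (mod 7333)
1874^2 ≡ 1874^2 = 3511876 ≡ 6702 (mod 7333)
1874^4 ≡ 6702^2 = 44916804 ≡ 2179 (mod 7333)
1874^8 ≡ 2179^2 = 4748041 ≡ 3590 (mod 7333)
1874^16 ≡ 3590^2 = 12888100 ≡ 4019 (mod 7333)
1874^32 ≡ 4019^2 = 16152361 ≡ 5095 (mod 7333)
1874^64 ≡ 5095^2 = 25959025 ≡ 205 (mod 7333)
1874^128 ≡ 205^2 = 42025 ≡ 5360 (mod 7333)
1874^256 ≡ 5360^2 = 28729600 ≡ 6239 (mod 7333)
1874^276 = 1874^256 · 1874^16 · 1874^4 ≡ 6239 · 4019 · 2179 (mod 7333).
Accumulate the product:
6239 · 4019 = 25074541 ≡ 3014
3014 · 2179 = 6567506 ≡ 4471

4471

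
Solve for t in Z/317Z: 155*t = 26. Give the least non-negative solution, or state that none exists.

gcd(155, 317) = 1, so a unique solution mod 317 exists.
155⁻¹ ≡ 45 (mod 317).
t ≡ 45*26 ≡ 219 (mod 317).

219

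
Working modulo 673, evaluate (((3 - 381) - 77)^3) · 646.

129

3 - 381 = -378 ≡ 295 (mod 673)
295 - 77 = 218
(218)^3 ≡ 70 (mod 673)
70 · 646 = 45220 ≡ 129 (mod 673)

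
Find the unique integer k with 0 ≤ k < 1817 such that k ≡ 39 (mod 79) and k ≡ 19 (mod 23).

79⁻¹ mod 23: 79×7 ≡ 1 (mod 23), so 79⁻¹ ≡ 7.
k = 39 + 79×((19 − 39)×7 mod 23) = 39 + 79×21 = 1698.

1698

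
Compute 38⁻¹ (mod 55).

42

By the extended Euclidean algorithm:
55 = 1·38 + 17
38 = 2·17 + 4
17 = 4·4 + 1
4 = 4·1 + 0
gcd(38, 55) = 1, so the inverse exists.
Bézout: 1 = 9·55 − 13·38.
So 38⁻¹ ≡ −13 ≡ 42 (mod 55).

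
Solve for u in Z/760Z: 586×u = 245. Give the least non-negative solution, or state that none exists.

no solution

gcd(586, 760) = 2, and 2 does not divide 245.
So the congruence has no solution.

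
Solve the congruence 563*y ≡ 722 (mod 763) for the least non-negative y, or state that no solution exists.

gcd(563, 763) = 1, so a unique solution mod 763 exists.
563⁻¹ ≡ 103 (mod 763).
y ≡ 103*722 ≡ 355 (mod 763).

355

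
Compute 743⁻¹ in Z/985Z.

232

985 = 1*743 + 242
743 = 3*242 + 17
242 = 14*17 + 4
17 = 4*4 + 1
4 = 4*1 + 0
gcd(743, 985) = 1, so the inverse exists.
Back-substitute for 1:
1 = 1*17 − 4*4
  = −4*242 + 57*17
  = 57*743 − 175*242
  = −175*985 + 232*743
So 743⁻¹ ≡ 232 (mod 985).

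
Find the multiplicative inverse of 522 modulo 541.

541 = 1×522 + 19
522 = 27×19 + 9
19 = 2×9 + 1
9 = 9×1 + 0
gcd(522, 541) = 1, so the inverse exists.
Back-substitute for 1:
1 = 1×19 − 2×9
  = −2×522 + 55×19
  = 55×541 − 57×522
So 522⁻¹ ≡ −57 ≡ 484 (mod 541).

484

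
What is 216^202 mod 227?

Using repeated squaring:
202 in binary is 11001010, i.e. 202 = 128 + 64 + 8 + 2.
216^1 ≡ 216 (mod 227)
216^2 ≡ 216^2 = 46656 ≡ 121 (mod 227)
216^4 ≡ 121^2 = 14641 ≡ 113 (mod 227)
216^8 ≡ 113^2 = 12769 ≡ 57 (mod 227)
216^16 ≡ 57^2 = 3249 ≡ 71 (mod 227)
216^32 ≡ 71^2 = 5041 ≡ 47 (mod 227)
216^64 ≡ 47^2 = 2209 ≡ 166 (mod 227)
216^128 ≡ 166^2 = 27556 ≡ 89 (mod 227)
216^202 = 216^128 × 216^64 × 216^8 × 216^2 ≡ 89 × 166 × 57 × 121 (mod 227).
Accumulate the product:
89 × 166 = 14774 ≡ 19
19 × 57 = 1083 ≡ 175
175 × 121 = 21175 ≡ 64

64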